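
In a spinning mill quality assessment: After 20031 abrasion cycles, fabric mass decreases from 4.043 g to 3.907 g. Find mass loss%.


Formula: Mass loss% = ((m_before - m_after) / m_before) * 100
Step 1: Mass loss = 4.043 - 3.907 = 0.136 g
Step 2: Ratio = 0.136 / 4.043 = 0.0336384
Step 3: Mass loss% = 0.0336384 * 100 = 3.36384% ≈ 3.36%

3.36%


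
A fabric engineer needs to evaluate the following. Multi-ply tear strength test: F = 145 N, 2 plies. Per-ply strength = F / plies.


Formula: Per-ply strength = Total force / Number of plies
Per-ply = 145 N / 2
Per-ply = 72.5 N

72.5 N


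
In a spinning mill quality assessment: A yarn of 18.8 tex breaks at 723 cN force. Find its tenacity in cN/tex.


Formula: Tenacity = Breaking force / Linear density
Tenacity = 723 cN / 18.8 tex
Tenacity = 38.46 cN/tex

38.46 cN/tex


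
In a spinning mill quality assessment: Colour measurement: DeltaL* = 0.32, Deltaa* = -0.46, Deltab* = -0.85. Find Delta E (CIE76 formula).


Formula: Delta E = sqrt(dL*^2 + da*^2 + db*^2)
Step 1: dL*^2 = 0.32^2 = 0.1024
Step 2: da*^2 = (-0.46)^2 = 0.2116
Step 3: db*^2 = (-0.85)^2 = 0.7225
Step 4: Sum = 0.1024 + 0.2116 + 0.7225 = 1.0365
Step 5: Delta E = sqrt(1.0365) = 1.02

1.02 Delta E


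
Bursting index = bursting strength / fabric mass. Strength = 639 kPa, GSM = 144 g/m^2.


Formula: Bursting Index = Bursting Strength / Fabric GSM
BI = 639 kPa / 144 g/m^2
BI = 4.438 kPa/(g/m^2)

4.438 kPa/(g/m^2)


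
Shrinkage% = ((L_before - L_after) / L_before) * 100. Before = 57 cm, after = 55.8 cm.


Formula: Shrinkage% = ((L_before - L_after) / L_before) * 100
Step 1: Shrinkage = 57 - 55.8 = 1.2 cm
Step 2: Shrinkage% = (1.2 / 57) * 100
Step 3: Shrinkage% = 0.021053 * 100 = 2.1053% ≈ 2.1%

2.1%


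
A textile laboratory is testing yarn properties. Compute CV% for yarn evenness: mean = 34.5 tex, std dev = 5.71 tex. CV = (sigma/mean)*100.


Formula: CV% = (standard deviation / mean) * 100
Step 1: Ratio = 5.71 / 34.5 = 0.165507
Step 2: CV% = 0.165507 * 100 = 16.5507% ≈ 16.6%

16.6%


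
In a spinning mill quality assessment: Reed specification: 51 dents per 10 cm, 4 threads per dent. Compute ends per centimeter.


Formula: EPC = (dents per 10 cm * ends per dent) / 10
Step 1: Total ends per 10 cm = 51 * 4 = 204
Step 2: EPC = 204 / 10 = 20.4 ends/cm

20.4 ends/cm


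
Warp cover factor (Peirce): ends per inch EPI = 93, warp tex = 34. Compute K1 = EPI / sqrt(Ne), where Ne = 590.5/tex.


Formula: K1 = EPI / sqrt(Ne), with Ne = 590.5 / tex_warp
Step 1: Ne = 590.5 / 34 = 17.368
Step 2: sqrt(Ne) = sqrt(17.368) = 4.1675
Step 3: K1 = 93 / 4.1675 = 22.3

22.3


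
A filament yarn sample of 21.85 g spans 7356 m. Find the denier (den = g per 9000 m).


Formula: den = (mass_g / length_m) * 9000
Substituting: den = (21.85 / 7356) * 9000
Intermediate: 21.85 / 7356 = 0.00297036 g/m
den = 0.00297036 * 9000 = 26.7 denier

26.7 denier


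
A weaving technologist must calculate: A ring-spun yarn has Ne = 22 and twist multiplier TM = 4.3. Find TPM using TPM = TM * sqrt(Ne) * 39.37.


Formula: TPM = TM * sqrt(Ne) * 39.37
Step 1: sqrt(Ne) = sqrt(22) = 4.6904
Step 2: TM * sqrt(Ne) = 4.3 * 4.6904 = 20.1687
Step 3: TPM = 20.1687 * 39.37 = 794 twists/m

794 twists/m


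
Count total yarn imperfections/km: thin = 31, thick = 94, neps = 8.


Formula: Total = thin places + thick places + neps
Total = 31 + 94 + 8
Total = 133 imperfections/km

133 imperfections/km


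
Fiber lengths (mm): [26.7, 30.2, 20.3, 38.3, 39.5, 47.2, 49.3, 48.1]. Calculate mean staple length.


Formula: Mean = sum of lengths / count
Sum = 26.7 + 30.2 + 20.3 + 38.3 + 39.5 + 47.2 + 49.3 + 48.1
Sum = 299.6 mm
Mean = 299.6 / 8 = 37.45 mm

37.45 mm


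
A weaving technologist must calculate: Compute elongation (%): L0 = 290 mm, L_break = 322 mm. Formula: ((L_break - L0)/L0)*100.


Formula: Elongation (%) = ((L_break - L0) / L0) * 100
Step 1: Extension = 322 - 290 = 32 mm
Step 2: Elongation = (32 / 290) * 100
Step 3: Elongation = 0.110345 * 100 = 11.0345% ≈ 11.0%

11.0%


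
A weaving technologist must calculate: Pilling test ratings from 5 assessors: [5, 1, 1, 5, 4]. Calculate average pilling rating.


Formula: Mean = sum / count
Sum = 5 + 1 + 1 + 5 + 4 = 16
Mean = 16 / 5 = 3.2

3.2


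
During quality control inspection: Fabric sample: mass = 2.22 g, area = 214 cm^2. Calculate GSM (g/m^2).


Formula: GSM = mass_g / area_m2
Step 1: Convert area: 214 cm^2 = 214 / 10000 = 0.0214 m^2
Step 2: GSM = 2.22 g / 0.0214 m^2 = 103.7 g/m^2

103.7 g/m^2


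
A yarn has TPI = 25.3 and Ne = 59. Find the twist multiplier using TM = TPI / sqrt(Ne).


Formula: TM = TPI / sqrt(Ne)
Step 1: sqrt(Ne) = sqrt(59) = 7.6811
Step 2: TM = 25.3 / 7.6811 = 3.29

3.29 TM


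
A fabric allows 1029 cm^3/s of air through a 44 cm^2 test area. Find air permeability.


Formula: Air Permeability = Airflow / Test Area
AP = 1029 cm^3/s / 44 cm^2
AP = 23.4 cm^3/s/cm^2

23.4 cm^3/s/cm^2


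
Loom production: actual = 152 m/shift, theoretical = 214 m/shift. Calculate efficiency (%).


Formula: Efficiency% = (Actual output / Theoretical output) * 100
Efficiency% = (152 / 214) * 100
Efficiency% = 0.71028 * 100 = 71.028% ≈ 71.0%

71.0%


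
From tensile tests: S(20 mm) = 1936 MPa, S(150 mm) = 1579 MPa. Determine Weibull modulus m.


Formula: m = ln(L1/L2) / ln(S2/S1)
Step 1: ln(L1/L2) = ln(20/150) = -2.01490
Step 2: S2/S1 = 1579/1936 = 0.8156
Step 3: ln(S2/S1) = ln(0.8156) = -0.20383
Step 4: m = -2.01490 / -0.20383 = 9.89

9.89 (Weibull m)


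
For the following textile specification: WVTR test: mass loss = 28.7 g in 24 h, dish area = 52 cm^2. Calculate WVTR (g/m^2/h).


Formula: WVTR = mass_loss / (area * time)
Step 1: Convert area: 52 cm^2 = 0.0052 m^2
Step 2: WVTR = 28.7 g / (0.0052 m^2 * 24 h)
Step 3: WVTR = 28.7 / 0.1248 = 230.0 g/m^2/h

230.0 g/m^2/h


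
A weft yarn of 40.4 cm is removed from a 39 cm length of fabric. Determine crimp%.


Formula: Crimp% = ((L_yarn - L_fabric) / L_fabric) * 100
Step 1: Extension = 40.4 - 39 = 1.4 cm
Step 2: Crimp% = (1.4 / 39) * 100
Step 3: Crimp% = 0.035897 * 100 = 3.5897% ≈ 3.6%

3.6%


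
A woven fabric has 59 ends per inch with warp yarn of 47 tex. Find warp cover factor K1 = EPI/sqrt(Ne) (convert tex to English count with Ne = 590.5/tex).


Formula: K1 = EPI / sqrt(Ne), with Ne = 590.5 / tex_warp
Step 1: Ne = 590.5 / 47 = 12.564
Step 2: sqrt(Ne) = sqrt(12.564) = 3.5446
Step 3: K1 = 59 / 3.5446 = 16.6

16.6


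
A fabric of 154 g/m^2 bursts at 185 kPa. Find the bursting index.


Formula: Bursting Index = Bursting Strength / Fabric GSM
BI = 185 kPa / 154 g/m^2
BI = 1.201 kPa/(g/m^2)

1.201 kPa/(g/m^2)


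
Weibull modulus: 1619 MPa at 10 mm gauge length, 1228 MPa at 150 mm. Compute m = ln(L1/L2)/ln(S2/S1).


Formula: m = ln(L1/L2) / ln(S2/S1)
Step 1: ln(L1/L2) = ln(10/150) = -2.70805
Step 2: S2/S1 = 1228/1619 = 0.75849
Step 3: ln(S2/S1) = ln(0.75849) = -0.27643
Step 4: m = -2.70805 / -0.27643 = 9.80

9.80 (Weibull m)


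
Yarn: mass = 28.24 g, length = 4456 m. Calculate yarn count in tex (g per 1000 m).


Formula: Tex = (mass_g / length_m) * 1000
Substituting: Tex = (28.24 / 4456) * 1000
Intermediate: 28.24 / 4456 = 0.00633752 g/m
Tex = 0.00633752 * 1000 = 6.34 tex

6.34 tex


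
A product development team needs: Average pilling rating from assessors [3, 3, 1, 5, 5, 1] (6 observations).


Formula: Mean = sum / count
Sum = 3 + 3 + 1 + 5 + 5 + 1 = 18
Mean = 18 / 6 = 3.0

3.0


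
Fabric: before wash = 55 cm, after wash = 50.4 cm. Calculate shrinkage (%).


Formula: Shrinkage% = ((L_before - L_after) / L_before) * 100
Step 1: Shrinkage = 55 - 50.4 = 4.6 cm
Step 2: Shrinkage% = (4.6 / 55) * 100
Step 3: Shrinkage% = 0.083636 * 100 = 8.3636% ≈ 8.4%

8.4%


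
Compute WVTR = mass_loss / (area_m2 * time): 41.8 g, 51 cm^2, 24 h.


Formula: WVTR = mass_loss / (area * time)
Step 1: Convert area: 51 cm^2 = 0.0051 m^2
Step 2: WVTR = 41.8 g / (0.0051 m^2 * 24 h)
Step 3: WVTR = 41.8 / 0.1224 = 341.5 g/m^2/h

341.5 g/m^2/h


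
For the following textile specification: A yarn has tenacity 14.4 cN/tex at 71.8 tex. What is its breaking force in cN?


Formula: Breaking force = Tenacity * Linear density
F = 14.4 cN/tex * 71.8 tex
F = 1033.92 cN

1033.92 cN


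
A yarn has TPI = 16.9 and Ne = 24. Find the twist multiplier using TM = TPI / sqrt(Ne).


Formula: TM = TPI / sqrt(Ne)
Step 1: sqrt(Ne) = sqrt(24) = 4.899
Step 2: TM = 16.9 / 4.899 = 3.45

3.45 TM


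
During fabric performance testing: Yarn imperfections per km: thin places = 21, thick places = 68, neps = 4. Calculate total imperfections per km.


Formula: Total = thin places + thick places + neps
Total = 21 + 68 + 4
Total = 93 imperfections/km

93 imperfections/km


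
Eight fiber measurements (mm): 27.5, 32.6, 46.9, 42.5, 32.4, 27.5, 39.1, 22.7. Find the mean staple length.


Formula: Mean = sum of lengths / count
Sum = 27.5 + 32.6 + 46.9 + 42.5 + 32.4 + 27.5 + 39.1 + 22.7
Sum = 271.2 mm
Mean = 271.2 / 8 = 33.90 mm

33.90 mm


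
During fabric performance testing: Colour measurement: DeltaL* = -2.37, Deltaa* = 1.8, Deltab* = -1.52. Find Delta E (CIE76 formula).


Formula: Delta E = sqrt(dL*^2 + da*^2 + db*^2)
Step 1: dL*^2 = (-2.37)^2 = 5.6169
Step 2: da*^2 = 1.8^2 = 3.24
Step 3: db*^2 = (-1.52)^2 = 2.3104
Step 4: Sum = 5.6169 + 3.24 + 2.3104 = 11.1673
Step 5: Delta E = sqrt(11.1673) = 3.34

3.34 Delta E


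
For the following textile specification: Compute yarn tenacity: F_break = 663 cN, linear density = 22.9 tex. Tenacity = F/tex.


Formula: Tenacity = Breaking force / Linear density
Tenacity = 663 cN / 22.9 tex
Tenacity = 28.95 cN/tex

28.95 cN/tex


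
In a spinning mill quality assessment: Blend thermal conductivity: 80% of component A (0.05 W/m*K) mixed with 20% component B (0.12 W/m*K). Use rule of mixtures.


Formula: Blend property = (fraction_A * property_A) + (fraction_B * property_B)
Step 1: Contribution A = 80/100 * 0.05 W/m*K = 0.04 W/m*K
Step 2: Contribution B = 20/100 * 0.12 W/m*K = 0.024 W/m*K
Step 3: Blend thermal conductivity = 0.04 + 0.024 = 0.064 W/m*K

0.064 W/m*K


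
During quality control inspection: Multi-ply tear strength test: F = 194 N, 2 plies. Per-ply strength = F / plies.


Formula: Per-ply strength = Total force / Number of plies
Per-ply = 194 N / 2
Per-ply = 97 N

97 N


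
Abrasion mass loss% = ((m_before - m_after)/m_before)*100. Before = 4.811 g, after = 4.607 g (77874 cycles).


Formula: Mass loss% = ((m_before - m_after) / m_before) * 100
Step 1: Mass loss = 4.811 - 4.607 = 0.204 g
Step 2: Ratio = 0.204 / 4.811 = 0.0424028
Step 3: Mass loss% = 0.0424028 * 100 = 4.24028% ≈ 4.24%

4.24%


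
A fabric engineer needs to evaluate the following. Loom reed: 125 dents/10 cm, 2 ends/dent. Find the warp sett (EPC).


Formula: EPC = (dents per 10 cm * ends per dent) / 10
Step 1: Total ends per 10 cm = 125 * 2 = 250
Step 2: EPC = 250 / 10 = 25.0 ends/cm

25.0 ends/cm


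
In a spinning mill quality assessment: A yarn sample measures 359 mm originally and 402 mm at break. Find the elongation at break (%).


Formula: Elongation (%) = ((L_break - L0) / L0) * 100
Step 1: Extension = 402 - 359 = 43 mm
Step 2: Elongation = (43 / 359) * 100
Step 3: Elongation = 0.119777 * 100 = 11.9777% ≈ 12.0%

12.0%


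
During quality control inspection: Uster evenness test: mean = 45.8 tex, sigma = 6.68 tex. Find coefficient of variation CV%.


Formula: CV% = (standard deviation / mean) * 100
Step 1: Ratio = 6.68 / 45.8 = 0.145852
Step 2: CV% = 0.145852 * 100 = 14.5852% ≈ 14.6%

14.6%


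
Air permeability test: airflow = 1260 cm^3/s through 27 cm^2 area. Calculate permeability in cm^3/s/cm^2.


Formula: Air Permeability = Airflow / Test Area
AP = 1260 cm^3/s / 27 cm^2
AP = 46.7 cm^3/s/cm^2

46.7 cm^3/s/cm^2


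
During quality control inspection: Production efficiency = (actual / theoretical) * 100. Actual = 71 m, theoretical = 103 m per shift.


Formula: Efficiency% = (Actual output / Theoretical output) * 100
Efficiency% = (71 / 103) * 100
Efficiency% = 0.68932 * 100 = 68.932% ≈ 68.9%

68.9%


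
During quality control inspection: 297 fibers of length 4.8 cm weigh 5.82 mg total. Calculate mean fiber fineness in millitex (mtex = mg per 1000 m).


Formula: fineness (mtex) = mass (mg) / total length (km) = (mass_mg / total_length_m) * 1000
Step 1: Convert fiber length: 4.8 cm = 0.048 m
Step 2: Total fiber length = 297 * 0.048 = 14.256 m
Step 3: Linear density = 5.82 mg / 14.256 m = 0.4082 mg/m
Step 4: fineness = 0.4082 * 1000 = 408.2 mtex

408.2 mtex


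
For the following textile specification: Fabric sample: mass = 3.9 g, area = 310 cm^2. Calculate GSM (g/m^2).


Formula: GSM = mass_g / area_m2
Step 1: Convert area: 310 cm^2 = 310 / 10000 = 0.031 m^2
Step 2: GSM = 3.9 g / 0.031 m^2 = 125.8 g/m^2

125.8 g/m^2


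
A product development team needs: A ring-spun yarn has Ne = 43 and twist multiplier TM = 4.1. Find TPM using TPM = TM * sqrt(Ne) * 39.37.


Formula: TPM = TM * sqrt(Ne) * 39.37
Step 1: sqrt(Ne) = sqrt(43) = 6.5574
Step 2: TM * sqrt(Ne) = 4.1 * 6.5574 = 26.8853
Step 3: TPM = 26.8853 * 39.37 = 1058 twists/m

1058 twists/m


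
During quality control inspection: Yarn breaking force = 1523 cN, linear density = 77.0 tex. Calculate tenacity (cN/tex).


Formula: Tenacity = Breaking force / Linear density
Tenacity = 1523 cN / 77.0 tex
Tenacity = 19.78 cN/tex

19.78 cN/tex


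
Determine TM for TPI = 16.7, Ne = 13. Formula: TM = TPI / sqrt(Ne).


Formula: TM = TPI / sqrt(Ne)
Step 1: sqrt(Ne) = sqrt(13) = 3.6056
Step 2: TM = 16.7 / 3.6056 = 4.63

4.63 TM


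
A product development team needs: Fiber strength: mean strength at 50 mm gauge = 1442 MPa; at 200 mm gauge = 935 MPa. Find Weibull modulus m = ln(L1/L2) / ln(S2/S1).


Formula: m = ln(L1/L2) / ln(S2/S1)
Step 1: ln(L1/L2) = ln(50/200) = -1.38629
Step 2: S2/S1 = 935/1442 = 0.6484
Step 3: ln(S2/S1) = ln(0.6484) = -0.43325
Step 4: m = -1.38629 / -0.43325 = 3.20

3.20 (Weibull m)


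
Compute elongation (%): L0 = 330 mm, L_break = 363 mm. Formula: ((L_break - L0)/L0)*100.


Formula: Elongation (%) = ((L_break - L0) / L0) * 100
Step 1: Extension = 363 - 330 = 33 mm
Step 2: Elongation = (33 / 330) * 100
Step 3: Elongation = 0.1 * 100 = 10.0%

10.0%


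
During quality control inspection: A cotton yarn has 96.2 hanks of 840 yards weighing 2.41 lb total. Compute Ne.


Formula: Ne = hanks / mass_lb
Substituting: Ne = 96.2 / 2.41
Ne = 39.9

39.9 Ne


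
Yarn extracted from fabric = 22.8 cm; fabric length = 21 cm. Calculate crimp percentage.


Formula: Crimp% = ((L_yarn - L_fabric) / L_fabric) * 100
Step 1: Extension = 22.8 - 21 = 1.8 cm
Step 2: Crimp% = (1.8 / 21) * 100
Step 3: Crimp% = 0.085714 * 100 = 8.5714% ≈ 8.6%

8.6%


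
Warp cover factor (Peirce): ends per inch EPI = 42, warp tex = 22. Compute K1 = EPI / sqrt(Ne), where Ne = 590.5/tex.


Formula: K1 = EPI / sqrt(Ne), with Ne = 590.5 / tex_warp
Step 1: Ne = 590.5 / 22 = 26.841
Step 2: sqrt(Ne) = sqrt(26.841) = 5.1808
Step 3: K1 = 42 / 5.1808 = 8.1

8.1


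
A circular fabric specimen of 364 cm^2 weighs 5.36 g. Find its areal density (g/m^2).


Formula: GSM = mass_g / area_m2
Step 1: Convert area: 364 cm^2 = 364 / 10000 = 0.0364 m^2
Step 2: GSM = 5.36 g / 0.0364 m^2 = 147.3 g/m^2

147.3 g/m^2


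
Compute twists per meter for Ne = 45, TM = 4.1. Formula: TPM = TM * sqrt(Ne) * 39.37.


Formula: TPM = TM * sqrt(Ne) * 39.37
Step 1: sqrt(Ne) = sqrt(45) = 6.7082
Step 2: TM * sqrt(Ne) = 4.1 * 6.7082 = 27.5036
Step 3: TPM = 27.5036 * 39.37 = 1083 twists/m

1083 twists/m


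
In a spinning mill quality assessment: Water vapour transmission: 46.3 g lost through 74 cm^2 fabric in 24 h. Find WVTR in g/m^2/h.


Formula: WVTR = mass_loss / (area * time)
Step 1: Convert area: 74 cm^2 = 0.0074 m^2
Step 2: WVTR = 46.3 g / (0.0074 m^2 * 24 h)
Step 3: WVTR = 46.3 / 0.1776 = 260.7 g/m^2/h

260.7 g/m^2/h


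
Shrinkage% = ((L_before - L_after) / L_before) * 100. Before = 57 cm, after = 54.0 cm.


Formula: Shrinkage% = ((L_before - L_after) / L_before) * 100
Step 1: Shrinkage = 57 - 54.0 = 3.0 cm
Step 2: Shrinkage% = (3.0 / 57) * 100
Step 3: Shrinkage% = 0.052632 * 100 = 5.2632% ≈ 5.3%

5.3%


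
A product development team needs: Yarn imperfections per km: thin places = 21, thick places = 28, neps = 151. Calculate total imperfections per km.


Formula: Total = thin places + thick places + neps
Total = 21 + 28 + 151
Total = 200 imperfections/km

200 imperfections/km


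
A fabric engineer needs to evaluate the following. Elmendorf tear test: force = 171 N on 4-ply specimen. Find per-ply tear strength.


Formula: Per-ply strength = Total force / Number of plies
Per-ply = 171 N / 4
Per-ply = 42.75 N

42.75 N


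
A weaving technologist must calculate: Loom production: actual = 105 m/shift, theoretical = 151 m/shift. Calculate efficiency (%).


Formula: Efficiency% = (Actual output / Theoretical output) * 100
Efficiency% = (105 / 151) * 100
Efficiency% = 0.695364 * 100 = 69.5364% ≈ 69.5%

69.5%


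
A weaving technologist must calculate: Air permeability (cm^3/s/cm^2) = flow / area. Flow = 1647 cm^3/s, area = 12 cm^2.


Formula: Air Permeability = Airflow / Test Area
AP = 1647 cm^3/s / 12 cm^2
AP = 137.3 cm^3/s/cm^2

137.3 cm^3/s/cm^2


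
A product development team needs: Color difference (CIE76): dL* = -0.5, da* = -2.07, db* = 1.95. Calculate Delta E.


Formula: Delta E = sqrt(dL*^2 + da*^2 + db*^2)
Step 1: dL*^2 = (-0.5)^2 = 0.25
Step 2: da*^2 = (-2.07)^2 = 4.2849
Step 3: db*^2 = 1.95^2 = 3.8025
Step 4: Sum = 0.25 + 4.2849 + 3.8025 = 8.3374
Step 5: Delta E = sqrt(8.3374) = 2.89

2.89 Delta E


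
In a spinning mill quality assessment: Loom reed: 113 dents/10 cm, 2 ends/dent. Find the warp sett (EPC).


Formula: EPC = (dents per 10 cm * ends per dent) / 10
Step 1: Total ends per 10 cm = 113 * 2 = 226
Step 2: EPC = 226 / 10 = 22.6 ends/cm

22.6 ends/cm


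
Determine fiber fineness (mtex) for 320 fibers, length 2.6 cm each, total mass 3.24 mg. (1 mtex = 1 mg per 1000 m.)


Formula: fineness (mtex) = mass (mg) / total length (km) = (mass_mg / total_length_m) * 1000
Step 1: Convert fiber length: 2.6 cm = 0.026 m
Step 2: Total fiber length = 320 * 0.026 = 8.32 m
Step 3: Linear density = 3.24 mg / 8.32 m = 0.3894 mg/m
Step 4: fineness = 0.3894 * 1000 = 389.4 mtex

389.4 mtex


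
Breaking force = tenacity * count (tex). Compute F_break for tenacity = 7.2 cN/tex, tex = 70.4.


Formula: Breaking force = Tenacity * Linear density
F = 7.2 cN/tex * 70.4 tex
F = 506.88 cN

506.88 cN


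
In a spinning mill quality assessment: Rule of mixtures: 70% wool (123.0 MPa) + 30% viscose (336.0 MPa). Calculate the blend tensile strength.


Formula: Blend property = (fraction_A * property_A) + (fraction_B * property_B)
Step 1: Contribution A = 70/100 * 123.0 MPa = 86.1 MPa
Step 2: Contribution B = 30/100 * 336.0 MPa = 100.8 MPa
Step 3: Blend tensile strength = 86.1 + 100.8 = 186.9 MPa

186.9 MPa


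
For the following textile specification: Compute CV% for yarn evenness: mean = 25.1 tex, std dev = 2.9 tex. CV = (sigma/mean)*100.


Formula: CV% = (standard deviation / mean) * 100
Step 1: Ratio = 2.9 / 25.1 = 0.115538
Step 2: CV% = 0.115538 * 100 = 11.5538% ≈ 11.6%

11.6%


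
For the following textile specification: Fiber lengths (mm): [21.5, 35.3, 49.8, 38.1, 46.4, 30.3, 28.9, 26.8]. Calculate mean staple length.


Formula: Mean = sum of lengths / count
Sum = 21.5 + 35.3 + 49.8 + 38.1 + 46.4 + 30.3 + 28.9 + 26.8
Sum = 277.1 mm
Mean = 277.1 / 8 = 34.64 mm

34.64 mm


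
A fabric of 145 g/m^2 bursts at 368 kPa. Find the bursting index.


Formula: Bursting Index = Bursting Strength / Fabric GSM
BI = 368 kPa / 145 g/m^2
BI = 2.538 kPa/(g/m^2)

2.538 kPa/(g/m^2)


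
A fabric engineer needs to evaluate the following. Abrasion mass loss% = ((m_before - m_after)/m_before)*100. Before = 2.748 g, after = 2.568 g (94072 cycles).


Formula: Mass loss% = ((m_before - m_after) / m_before) * 100
Step 1: Mass loss = 2.748 - 2.568 = 0.18 g
Step 2: Ratio = 0.18 / 2.748 = 0.0655022
Step 3: Mass loss% = 0.0655022 * 100 = 6.55022% ≈ 6.55%

6.55%


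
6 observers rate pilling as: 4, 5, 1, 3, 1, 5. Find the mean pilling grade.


Formula: Mean = sum / count
Sum = 4 + 5 + 1 + 3 + 1 + 5 = 19
Mean = 19 / 6 = 3.2

3.2


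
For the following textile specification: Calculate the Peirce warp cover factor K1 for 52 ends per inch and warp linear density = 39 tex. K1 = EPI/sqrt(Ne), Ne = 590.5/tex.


Formula: K1 = EPI / sqrt(Ne), with Ne = 590.5 / tex_warp
Step 1: Ne = 590.5 / 39 = 15.141
Step 2: sqrt(Ne) = sqrt(15.141) = 3.8911
Step 3: K1 = 52 / 3.8911 = 13.4

13.4


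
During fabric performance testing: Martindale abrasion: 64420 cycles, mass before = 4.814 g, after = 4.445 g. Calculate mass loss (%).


Formula: Mass loss% = ((m_before - m_after) / m_before) * 100
Step 1: Mass loss = 4.814 - 4.445 = 0.369 g
Step 2: Ratio = 0.369 / 4.814 = 0.0766514
Step 3: Mass loss% = 0.0766514 * 100 = 7.66514% ≈ 7.67%

7.67%


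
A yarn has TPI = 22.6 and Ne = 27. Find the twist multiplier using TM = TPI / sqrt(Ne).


Formula: TM = TPI / sqrt(Ne)
Step 1: sqrt(Ne) = sqrt(27) = 5.1962
Step 2: TM = 22.6 / 5.1962 = 4.35

4.35 TM


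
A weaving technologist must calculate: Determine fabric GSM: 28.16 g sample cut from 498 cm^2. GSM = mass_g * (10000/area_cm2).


Formula: GSM = mass_g / area_m2
Step 1: Convert area: 498 cm^2 = 498 / 10000 = 0.0498 m^2
Step 2: GSM = 28.16 g / 0.0498 m^2 = 565.5 g/m^2

565.5 g/m^2


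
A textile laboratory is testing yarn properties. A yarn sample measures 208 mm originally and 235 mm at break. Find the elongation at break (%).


Formula: Elongation (%) = ((L_break - L0) / L0) * 100
Step 1: Extension = 235 - 208 = 27 mm
Step 2: Elongation = (27 / 208) * 100
Step 3: Elongation = 0.129808 * 100 = 12.9808% ≈ 13.0%

13.0%


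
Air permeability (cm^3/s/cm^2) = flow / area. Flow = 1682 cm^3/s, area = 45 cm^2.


Formula: Air Permeability = Airflow / Test Area
AP = 1682 cm^3/s / 45 cm^2
AP = 37.4 cm^3/s/cm^2

37.4 cm^3/s/cm^2


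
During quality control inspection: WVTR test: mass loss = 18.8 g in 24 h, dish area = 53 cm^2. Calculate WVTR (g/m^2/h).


Formula: WVTR = mass_loss / (area * time)
Step 1: Convert area: 53 cm^2 = 0.0053 m^2
Step 2: WVTR = 18.8 g / (0.0053 m^2 * 24 h)
Step 3: WVTR = 18.8 / 0.1272 = 147.8 g/m^2/h

147.8 g/m^2/h


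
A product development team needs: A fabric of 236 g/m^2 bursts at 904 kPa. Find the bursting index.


Formula: Bursting Index = Bursting Strength / Fabric GSM
BI = 904 kPa / 236 g/m^2
BI = 3.831 kPa/(g/m^2)

3.831 kPa/(g/m^2)


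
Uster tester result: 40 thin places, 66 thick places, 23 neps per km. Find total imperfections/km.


Formula: Total = thin places + thick places + neps
Total = 40 + 66 + 23
Total = 129 imperfections/km

129 imperfections/km


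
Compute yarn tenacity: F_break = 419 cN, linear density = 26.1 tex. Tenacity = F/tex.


Formula: Tenacity = Breaking force / Linear density
Tenacity = 419 cN / 26.1 tex
Tenacity = 16.05 cN/tex

16.05 cN/tex


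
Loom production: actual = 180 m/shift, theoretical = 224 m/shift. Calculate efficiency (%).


Formula: Efficiency% = (Actual output / Theoretical output) * 100
Efficiency% = (180 / 224) * 100
Efficiency% = 0.803571 * 100 = 80.3571% ≈ 80.4%

80.4%


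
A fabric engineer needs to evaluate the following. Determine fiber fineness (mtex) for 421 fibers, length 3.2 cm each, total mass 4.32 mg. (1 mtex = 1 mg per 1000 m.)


Formula: fineness (mtex) = mass (mg) / total length (km) = (mass_mg / total_length_m) * 1000
Step 1: Convert fiber length: 3.2 cm = 0.032 m
Step 2: Total fiber length = 421 * 0.032 = 13.472 m
Step 3: Linear density = 4.32 mg / 13.472 m = 0.3207 mg/m
Step 4: fineness = 0.3207 * 1000 = 320.7 mtex

320.7 mtex


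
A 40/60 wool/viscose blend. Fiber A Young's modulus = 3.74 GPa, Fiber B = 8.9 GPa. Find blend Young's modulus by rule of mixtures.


Formula: Blend property = (fraction_A * property_A) + (fraction_B * property_B)
Step 1: Contribution A = 40/100 * 3.74 GPa = 1.496 GPa
Step 2: Contribution B = 60/100 * 8.9 GPa = 5.34 GPa
Step 3: Blend Young's modulus = 1.496 + 5.34 = 6.836 GPa

6.836 GPa


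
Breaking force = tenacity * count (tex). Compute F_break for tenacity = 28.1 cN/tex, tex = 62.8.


Formula: Breaking force = Tenacity * Linear density
F = 28.1 cN/tex * 62.8 tex
F = 1764.68 cN

1764.68 cN


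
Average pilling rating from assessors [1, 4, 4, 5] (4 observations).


Formula: Mean = sum / count
Sum = 1 + 4 + 4 + 5 = 14
Mean = 14 / 4 = 3.5

3.5


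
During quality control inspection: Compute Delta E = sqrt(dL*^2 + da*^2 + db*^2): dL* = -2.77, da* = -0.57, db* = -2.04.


Formula: Delta E = sqrt(dL*^2 + da*^2 + db*^2)
Step 1: dL*^2 = (-2.77)^2 = 7.6729
Step 2: da*^2 = (-0.57)^2 = 0.3249
Step 3: db*^2 = (-2.04)^2 = 4.1616
Step 4: Sum = 7.6729 + 0.3249 + 4.1616 = 12.1594
Step 5: Delta E = sqrt(12.1594) = 3.49

3.49 Delta E


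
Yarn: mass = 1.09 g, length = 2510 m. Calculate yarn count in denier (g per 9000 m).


Formula: den = (mass_g / length_m) * 9000
Substituting: den = (1.09 / 2510) * 9000
Intermediate: 1.09 / 2510 = 0.00043426 g/m
den = 0.00043426 * 9000 = 3.9 denier

3.9 denier


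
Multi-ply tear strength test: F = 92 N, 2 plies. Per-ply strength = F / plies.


Formula: Per-ply strength = Total force / Number of plies
Per-ply = 92 N / 2
Per-ply = 46 N

46 N


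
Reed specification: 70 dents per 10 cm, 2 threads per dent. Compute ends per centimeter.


Formula: EPC = (dents per 10 cm * ends per dent) / 10
Step 1: Total ends per 10 cm = 70 * 2 = 140
Step 2: EPC = 140 / 10 = 14.0 ends/cm

14.0 ends/cm


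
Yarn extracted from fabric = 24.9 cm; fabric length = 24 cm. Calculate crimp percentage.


Formula: Crimp% = ((L_yarn - L_fabric) / L_fabric) * 100
Step 1: Extension = 24.9 - 24 = 0.9 cm
Step 2: Crimp% = (0.9 / 24) * 100
Step 3: Crimp% = 0.0375 * 100 = 3.75% ≈ 3.8%

3.8%


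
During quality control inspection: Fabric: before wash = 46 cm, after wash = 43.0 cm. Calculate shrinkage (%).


Formula: Shrinkage% = ((L_before - L_after) / L_before) * 100
Step 1: Shrinkage = 46 - 43.0 = 3.0 cm
Step 2: Shrinkage% = (3.0 / 46) * 100
Step 3: Shrinkage% = 0.065217 * 100 = 6.5217% ≈ 6.5%

6.5%


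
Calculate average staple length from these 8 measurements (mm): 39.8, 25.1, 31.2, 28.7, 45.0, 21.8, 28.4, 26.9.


Formula: Mean = sum of lengths / count
Sum = 39.8 + 25.1 + 31.2 + 28.7 + 45.0 + 21.8 + 28.4 + 26.9
Sum = 246.9 mm
Mean = 246.9 / 8 = 30.86 mm

30.86 mm


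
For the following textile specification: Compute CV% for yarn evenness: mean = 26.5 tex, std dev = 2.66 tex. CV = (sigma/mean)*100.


Formula: CV% = (standard deviation / mean) * 100
Step 1: Ratio = 2.66 / 26.5 = 0.100377
Step 2: CV% = 0.100377 * 100 = 10.0377% ≈ 10.0%

10.0%


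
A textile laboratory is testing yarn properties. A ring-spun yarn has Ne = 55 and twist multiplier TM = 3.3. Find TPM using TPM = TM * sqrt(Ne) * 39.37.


Formula: TPM = TM * sqrt(Ne) * 39.37
Step 1: sqrt(Ne) = sqrt(55) = 7.4162
Step 2: TM * sqrt(Ne) = 3.3 * 7.4162 = 24.4735
Step 3: TPM = 24.4735 * 39.37 = 964 twists/m

964 twists/m


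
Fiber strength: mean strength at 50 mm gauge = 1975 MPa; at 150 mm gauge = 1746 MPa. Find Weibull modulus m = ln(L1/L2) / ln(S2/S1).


Formula: m = ln(L1/L2) / ln(S2/S1)
Step 1: ln(L1/L2) = ln(50/150) = -1.09861
Step 2: S2/S1 = 1746/1975 = 0.88405
Step 3: ln(S2/S1) = ln(0.88405) = -0.12324
Step 4: m = -1.09861 / -0.12324 = 8.91

8.91 (Weibull m)


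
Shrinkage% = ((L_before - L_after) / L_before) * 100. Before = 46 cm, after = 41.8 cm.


Formula: Shrinkage% = ((L_before - L_after) / L_before) * 100
Step 1: Shrinkage = 46 - 41.8 = 4.2 cm
Step 2: Shrinkage% = (4.2 / 46) * 100
Step 3: Shrinkage% = 0.091304 * 100 = 9.1304% ≈ 9.1%

9.1%


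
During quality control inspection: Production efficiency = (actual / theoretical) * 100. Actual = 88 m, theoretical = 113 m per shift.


Formula: Efficiency% = (Actual output / Theoretical output) * 100
Efficiency% = (88 / 113) * 100
Efficiency% = 0.778761 * 100 = 77.8761% ≈ 77.9%

77.9%


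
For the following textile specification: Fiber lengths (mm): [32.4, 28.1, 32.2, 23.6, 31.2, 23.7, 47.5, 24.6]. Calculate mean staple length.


Formula: Mean = sum of lengths / count
Sum = 32.4 + 28.1 + 32.2 + 23.6 + 31.2 + 23.7 + 47.5 + 24.6
Sum = 243.3 mm
Mean = 243.3 / 8 = 30.41 mm

30.41 mm


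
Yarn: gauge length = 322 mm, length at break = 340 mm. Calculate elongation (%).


Formula: Elongation (%) = ((L_break - L0) / L0) * 100
Step 1: Extension = 340 - 322 = 18 mm
Step 2: Elongation = (18 / 322) * 100
Step 3: Elongation = 0.055901 * 100 = 5.5901% ≈ 5.6%

5.6%


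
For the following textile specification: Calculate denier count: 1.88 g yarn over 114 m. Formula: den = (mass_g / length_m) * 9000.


Formula: den = (mass_g / length_m) * 9000
Substituting: den = (1.88 / 114) * 9000
Intermediate: 1.88 / 114 = 0.01649123 g/m
den = 0.01649123 * 9000 = 148.4 denier

148.4 denier


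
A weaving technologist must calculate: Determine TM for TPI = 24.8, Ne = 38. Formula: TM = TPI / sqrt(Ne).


Formula: TM = TPI / sqrt(Ne)
Step 1: sqrt(Ne) = sqrt(38) = 6.1644
Step 2: TM = 24.8 / 6.1644 = 4.02

4.02 TM


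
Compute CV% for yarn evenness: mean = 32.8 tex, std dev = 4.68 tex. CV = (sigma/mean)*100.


Formula: CV% = (standard deviation / mean) * 100
Step 1: Ratio = 4.68 / 32.8 = 0.142683
Step 2: CV% = 0.142683 * 100 = 14.2683% ≈ 14.3%

14.3%


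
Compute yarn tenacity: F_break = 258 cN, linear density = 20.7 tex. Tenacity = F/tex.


Formula: Tenacity = Breaking force / Linear density
Tenacity = 258 cN / 20.7 tex
Tenacity = 12.46 cN/tex

12.46 cN/tex


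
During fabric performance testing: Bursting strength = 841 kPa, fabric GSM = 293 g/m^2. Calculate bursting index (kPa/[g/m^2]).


Formula: Bursting Index = Bursting Strength / Fabric GSM
BI = 841 kPa / 293 g/m^2
BI = 2.870 kPa/(g/m^2)

2.870 kPa/(g/m^2)


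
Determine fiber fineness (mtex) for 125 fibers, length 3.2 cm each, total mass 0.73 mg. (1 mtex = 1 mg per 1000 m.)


Formula: fineness (mtex) = mass (mg) / total length (km) = (mass_mg / total_length_m) * 1000
Step 1: Convert fiber length: 3.2 cm = 0.032 m
Step 2: Total fiber length = 125 * 0.032 = 4.0 m
Step 3: Linear density = 0.73 mg / 4.0 m = 0.1825 mg/m
Step 4: fineness = 0.1825 * 1000 = 182.5 mtex

182.5 mtex


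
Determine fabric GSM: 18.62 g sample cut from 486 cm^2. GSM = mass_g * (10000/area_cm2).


Formula: GSM = mass_g / area_m2
Step 1: Convert area: 486 cm^2 = 486 / 10000 = 0.0486 m^2
Step 2: GSM = 18.62 g / 0.0486 m^2 = 383.1 g/m^2

383.1 g/m^2


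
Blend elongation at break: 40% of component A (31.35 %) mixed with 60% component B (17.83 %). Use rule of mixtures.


Formula: Blend property = (fraction_A * property_A) + (fraction_B * property_B)
Step 1: Contribution A = 40/100 * 31.35 % = 12.54 %
Step 2: Contribution B = 60/100 * 17.83 % = 10.698 %
Step 3: Blend elongation at break = 12.54 + 10.698 = 23.238 %

23.238 %


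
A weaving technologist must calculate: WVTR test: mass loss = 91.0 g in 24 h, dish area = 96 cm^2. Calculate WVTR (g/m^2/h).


Formula: WVTR = mass_loss / (area * time)
Step 1: Convert area: 96 cm^2 = 0.0096 m^2
Step 2: WVTR = 91.0 g / (0.0096 m^2 * 24 h)
Step 3: WVTR = 91.0 / 0.2304 = 395.0 g/m^2/h

395.0 g/m^2/h


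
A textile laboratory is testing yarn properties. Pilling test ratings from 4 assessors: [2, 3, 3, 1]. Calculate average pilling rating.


Formula: Mean = sum / count
Sum = 2 + 3 + 3 + 1 = 9
Mean = 9 / 4 = 2.3

2.3


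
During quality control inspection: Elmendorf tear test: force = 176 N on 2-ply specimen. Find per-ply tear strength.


Formula: Per-ply strength = Total force / Number of plies
Per-ply = 176 N / 2
Per-ply = 88 N

88 N


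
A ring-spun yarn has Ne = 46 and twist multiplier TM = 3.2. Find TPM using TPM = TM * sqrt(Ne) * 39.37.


Formula: TPM = TM * sqrt(Ne) * 39.37
Step 1: sqrt(Ne) = sqrt(46) = 6.7823
Step 2: TM * sqrt(Ne) = 3.2 * 6.7823 = 21.7034
Step 3: TPM = 21.7034 * 39.37 = 854 twists/m

854 twists/m


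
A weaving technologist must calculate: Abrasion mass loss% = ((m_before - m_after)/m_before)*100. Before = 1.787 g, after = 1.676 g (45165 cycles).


Formula: Mass loss% = ((m_before - m_after) / m_before) * 100
Step 1: Mass loss = 1.787 - 1.676 = 0.111 g
Step 2: Ratio = 0.111 / 1.787 = 0.0621153
Step 3: Mass loss% = 0.0621153 * 100 = 6.21153% ≈ 6.21%

6.21%


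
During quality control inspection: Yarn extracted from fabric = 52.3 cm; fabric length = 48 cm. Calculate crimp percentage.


Formula: Crimp% = ((L_yarn - L_fabric) / L_fabric) * 100
Step 1: Extension = 52.3 - 48 = 4.3 cm
Step 2: Crimp% = (4.3 / 48) * 100
Step 3: Crimp% = 0.089583 * 100 = 8.9583% ≈ 9.0%

9.0%


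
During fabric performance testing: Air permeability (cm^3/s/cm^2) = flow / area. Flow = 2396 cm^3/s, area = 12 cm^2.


Formula: Air Permeability = Airflow / Test Area
AP = 2396 cm^3/s / 12 cm^2
AP = 199.7 cm^3/s/cm^2

199.7 cm^3/s/cm^2


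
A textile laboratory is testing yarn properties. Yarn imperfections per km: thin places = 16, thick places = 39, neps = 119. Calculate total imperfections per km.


Formula: Total = thin places + thick places + neps
Total = 16 + 39 + 119
Total = 174 imperfections/km

174 imperfections/km


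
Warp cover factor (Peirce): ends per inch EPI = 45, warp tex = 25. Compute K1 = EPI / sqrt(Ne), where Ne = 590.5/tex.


Formula: K1 = EPI / sqrt(Ne), with Ne = 590.5 / tex_warp
Step 1: Ne = 590.5 / 25 = 23.62
Step 2: sqrt(Ne) = sqrt(23.62) = 4.86
Step 3: K1 = 45 / 4.86 = 9.3

9.3


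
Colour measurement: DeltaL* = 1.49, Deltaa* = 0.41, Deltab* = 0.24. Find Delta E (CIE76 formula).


Formula: Delta E = sqrt(dL*^2 + da*^2 + db*^2)
Step 1: dL*^2 = 1.49^2 = 2.2201
Step 2: da*^2 = 0.41^2 = 0.1681
Step 3: db*^2 = 0.24^2 = 0.0576
Step 4: Sum = 2.2201 + 0.1681 + 0.0576 = 2.4458
Step 5: Delta E = sqrt(2.4458) = 1.56

1.56 Delta E


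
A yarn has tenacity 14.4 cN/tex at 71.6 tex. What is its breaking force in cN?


Formula: Breaking force = Tenacity * Linear density
F = 14.4 cN/tex * 71.6 tex
F = 1031.04 cN

1031.04 cN


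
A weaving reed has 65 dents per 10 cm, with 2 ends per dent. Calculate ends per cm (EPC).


Formula: EPC = (dents per 10 cm * ends per dent) / 10
Step 1: Total ends per 10 cm = 65 * 2 = 130
Step 2: EPC = 130 / 10 = 13.0 ends/cm

13.0 ends/cm


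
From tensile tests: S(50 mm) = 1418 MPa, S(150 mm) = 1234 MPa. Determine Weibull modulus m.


Formula: m = ln(L1/L2) / ln(S2/S1)
Step 1: ln(L1/L2) = ln(50/150) = -1.09861
Step 2: S2/S1 = 1234/1418 = 0.87024
Step 3: ln(S2/S1) = ln(0.87024) = -0.13899
Step 4: m = -1.09861 / -0.13899 = 7.90

7.90 (Weibull m)


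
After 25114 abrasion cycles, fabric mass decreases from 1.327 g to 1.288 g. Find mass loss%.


Formula: Mass loss% = ((m_before - m_after) / m_before) * 100
Step 1: Mass loss = 1.327 - 1.288 = 0.039 g
Step 2: Ratio = 0.039 / 1.327 = 0.0293896
Step 3: Mass loss% = 0.0293896 * 100 = 2.93896% ≈ 2.94%

2.94%


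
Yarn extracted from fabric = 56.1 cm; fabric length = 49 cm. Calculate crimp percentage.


Formula: Crimp% = ((L_yarn - L_fabric) / L_fabric) * 100
Step 1: Extension = 56.1 - 49 = 7.1 cm
Step 2: Crimp% = (7.1 / 49) * 100
Step 3: Crimp% = 0.144898 * 100 = 14.4898% ≈ 14.5%

14.5%


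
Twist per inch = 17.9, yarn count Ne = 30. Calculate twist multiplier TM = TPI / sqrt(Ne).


Formula: TM = TPI / sqrt(Ne)
Step 1: sqrt(Ne) = sqrt(30) = 5.4772
Step 2: TM = 17.9 / 5.4772 = 3.27

3.27 TM


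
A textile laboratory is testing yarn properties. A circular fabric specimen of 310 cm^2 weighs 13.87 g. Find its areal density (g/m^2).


Formula: GSM = mass_g / area_m2
Step 1: Convert area: 310 cm^2 = 310 / 10000 = 0.031 m^2
Step 2: GSM = 13.87 g / 0.031 m^2 = 447.4 g/m^2

447.4 g/m^2


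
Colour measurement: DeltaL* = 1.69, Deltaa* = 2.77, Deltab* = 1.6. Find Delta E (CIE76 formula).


Formula: Delta E = sqrt(dL*^2 + da*^2 + db*^2)
Step 1: dL*^2 = 1.69^2 = 2.8561
Step 2: da*^2 = 2.77^2 = 7.6729
Step 3: db*^2 = 1.6^2 = 2.56
Step 4: Sum = 2.8561 + 7.6729 + 2.56 = 13.089
Step 5: Delta E = sqrt(13.089) = 3.62

3.62 Delta E


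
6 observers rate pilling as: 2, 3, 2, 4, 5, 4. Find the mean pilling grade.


Formula: Mean = sum / count
Sum = 2 + 3 + 2 + 4 + 5 + 4 = 20
Mean = 20 / 6 = 3.3

3.3


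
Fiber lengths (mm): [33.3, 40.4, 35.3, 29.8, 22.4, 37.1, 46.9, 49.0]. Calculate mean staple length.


Formula: Mean = sum of lengths / count
Sum = 33.3 + 40.4 + 35.3 + 29.8 + 22.4 + 37.1 + 46.9 + 49.0
Sum = 294.2 mm
Mean = 294.2 / 8 = 36.78 mm

36.78 mm


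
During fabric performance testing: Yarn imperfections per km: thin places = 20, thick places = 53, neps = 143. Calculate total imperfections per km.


Formula: Total = thin places + thick places + neps
Total = 20 + 53 + 143
Total = 216 imperfections/km

216 imperfections/km


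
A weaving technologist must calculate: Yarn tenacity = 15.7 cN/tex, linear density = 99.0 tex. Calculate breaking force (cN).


Formula: Breaking force = Tenacity * Linear density
F = 15.7 cN/tex * 99.0 tex
F = 1554.30 cN

1554.30 cN


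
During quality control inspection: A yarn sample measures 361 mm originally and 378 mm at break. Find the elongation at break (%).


Formula: Elongation (%) = ((L_break - L0) / L0) * 100
Step 1: Extension = 378 - 361 = 17 mm
Step 2: Elongation = (17 / 361) * 100
Step 3: Elongation = 0.047091 * 100 = 4.7091% ≈ 4.7%

4.7%


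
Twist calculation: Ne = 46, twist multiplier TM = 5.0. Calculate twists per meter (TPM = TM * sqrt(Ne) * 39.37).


Formula: TPM = TM * sqrt(Ne) * 39.37
Step 1: sqrt(Ne) = sqrt(46) = 6.7823
Step 2: TM * sqrt(Ne) = 5.0 * 6.7823 = 33.9115
Step 3: TPM = 33.9115 * 39.37 = 1335 twists/m

1335 twists/m


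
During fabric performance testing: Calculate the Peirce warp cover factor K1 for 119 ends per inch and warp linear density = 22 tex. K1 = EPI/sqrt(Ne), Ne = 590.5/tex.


Formula: K1 = EPI / sqrt(Ne), with Ne = 590.5 / tex_warp
Step 1: Ne = 590.5 / 22 = 26.841
Step 2: sqrt(Ne) = sqrt(26.841) = 5.1808
Step 3: K1 = 119 / 5.1808 = 23.0

23.0


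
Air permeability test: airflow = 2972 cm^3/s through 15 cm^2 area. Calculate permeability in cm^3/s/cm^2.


Formula: Air Permeability = Airflow / Test Area
AP = 2972 cm^3/s / 15 cm^2
AP = 198.1 cm^3/s/cm^2

198.1 cm^3/s/cm^2


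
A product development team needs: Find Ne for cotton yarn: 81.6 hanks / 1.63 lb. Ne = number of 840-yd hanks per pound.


Formula: Ne = hanks / mass_lb
Substituting: Ne = 81.6 / 1.63
Ne = 50.1

50.1 Ne


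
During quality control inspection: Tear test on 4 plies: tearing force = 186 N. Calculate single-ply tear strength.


Formula: Per-ply strength = Total force / Number of plies
Per-ply = 186 N / 4
Per-ply = 46.5 N

46.5 N


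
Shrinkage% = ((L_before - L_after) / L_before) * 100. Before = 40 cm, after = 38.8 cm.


Formula: Shrinkage% = ((L_before - L_after) / L_before) * 100
Step 1: Shrinkage = 40 - 38.8 = 1.2 cm
Step 2: Shrinkage% = (1.2 / 40) * 100
Step 3: Shrinkage% = 0.03 * 100 = 3.0%

3.0%


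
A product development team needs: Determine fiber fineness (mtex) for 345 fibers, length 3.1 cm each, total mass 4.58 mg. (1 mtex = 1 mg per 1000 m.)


Formula: fineness (mtex) = mass (mg) / total length (km) = (mass_mg / total_length_m) * 1000
Step 1: Convert fiber length: 3.1 cm = 0.031 m
Step 2: Total fiber length = 345 * 0.031 = 10.695 m
Step 3: Linear density = 4.58 mg / 10.695 m = 0.4282 mg/m
Step 4: fineness = 0.4282 * 1000 = 428.2 mtex

428.2 mtex


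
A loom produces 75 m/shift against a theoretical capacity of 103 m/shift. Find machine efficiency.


Formula: Efficiency% = (Actual output / Theoretical output) * 100
Efficiency% = (75 / 103) * 100
Efficiency% = 0.728155 * 100 = 72.8155% ≈ 72.8%

72.8%
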